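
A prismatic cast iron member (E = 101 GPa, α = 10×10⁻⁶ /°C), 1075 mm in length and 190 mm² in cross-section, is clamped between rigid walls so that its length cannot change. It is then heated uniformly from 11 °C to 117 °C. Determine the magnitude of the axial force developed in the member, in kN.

With zero net strain, σ = E·αΔT = 101 GPa × 10×10⁻⁶ × 106 = 107.1 MPa.
Axial force P = σA = 107.1 × 190 = 20340 N = 20.34 kN, compressive.

P ≈ 20.3 kN (compressive)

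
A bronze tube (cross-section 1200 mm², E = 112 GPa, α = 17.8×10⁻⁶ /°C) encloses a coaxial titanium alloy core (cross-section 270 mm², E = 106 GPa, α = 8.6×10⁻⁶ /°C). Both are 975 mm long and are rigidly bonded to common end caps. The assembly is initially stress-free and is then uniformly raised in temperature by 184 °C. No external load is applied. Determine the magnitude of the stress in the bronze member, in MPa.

σ ≈ 33.3 MPa (compressive)

Equilibrium of a rigid end plate with no external load gives equal and opposite internal forces ±P in the two members. Since α_{bronze} > α_{titanium alloy}, heating drives the bronze into compression and the titanium alloy into tension.
Equating the net (thermal + elastic) strains gives |α₁ − α₂|·ΔT = P·[1/(A₁E₁) + 1/(A₂E₂)].
|α₁ − α₂|·ΔT = 9.2×10⁻⁶ × 184 = 0.001693.
1/(A₁E₁) + 1/(A₂E₂) = 1/(1200×112×10³) + 1/(270×106×10³) = 4.238×10⁻⁸ N⁻¹.
P = 0.001693 / 4.238×10⁻⁸ = 39940 N = 39.94 kN.
σ_{bronze} = P/A₁ = 39940/1200 = 33.29 MPa, compressive.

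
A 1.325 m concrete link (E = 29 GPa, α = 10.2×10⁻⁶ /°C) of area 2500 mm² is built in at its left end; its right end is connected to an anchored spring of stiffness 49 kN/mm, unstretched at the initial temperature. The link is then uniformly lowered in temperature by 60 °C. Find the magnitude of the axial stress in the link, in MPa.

σ ≈ 8.38 MPa (tensile)

If the spring were absent the link would shorten by αΔT L = 10.2×10⁻⁶ × 60 × 1325 = 0.8109 mm.
With a force P in the spring, the elastic change of the link is PL/(AE) and that of the spring is P/k; compatibility requires their sum to equal δ_free.
So P = δ_free / [L/(AE) + 1/k] = 0.8109 / [ 1325/(2500×29×10³) + 1/(49×10³) ].
P = 0.8109 / 3.868×10⁻⁵ = 20960 N.
σ = P/A = 20960/2500 = 8.385 MPa.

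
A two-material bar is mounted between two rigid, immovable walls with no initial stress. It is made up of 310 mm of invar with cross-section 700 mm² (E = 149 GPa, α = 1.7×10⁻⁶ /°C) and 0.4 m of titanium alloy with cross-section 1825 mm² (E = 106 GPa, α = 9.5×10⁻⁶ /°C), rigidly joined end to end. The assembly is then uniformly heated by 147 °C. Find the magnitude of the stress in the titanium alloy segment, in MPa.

With the walls removed the bar would change length by δ_free = Σ αᵢΔT Lᵢ = 1.7×10⁻⁶×147×310 + 9.5×10⁻⁶×147×400 = 0.6361 mm.
Since the ends are fixed, an axial force P builds up, equal in every segment, with P · Σ Lᵢ/(AᵢEᵢ) = δ_free.
Σ Lᵢ/(AᵢEᵢ) = 310/(700×149×10³) + 400/(1825×106×10³) = 5.04×10⁻⁶ mm/N.
Hence P = δ_free / Σ(L/AE) = 0.6361/5.04×10⁻⁶ = 126.2 kN (compressive).
σ_{titanium alloy} = P / A = 126200 / 1825 = 69.15 MPa.

σ ≈ 69.2 MPa (compressive)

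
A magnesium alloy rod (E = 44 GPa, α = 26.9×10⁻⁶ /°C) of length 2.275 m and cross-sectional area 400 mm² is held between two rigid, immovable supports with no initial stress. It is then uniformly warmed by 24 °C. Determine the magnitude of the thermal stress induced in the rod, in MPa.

The supports are rigid, so the total axial strain is zero. The restrained thermal strain is ε = αΔT = 26.9×10⁻⁶ × 24 = 645.6×10⁻⁶.
The stress required to suppress this strain is σ = Eε = 44×10³ × 645.6×10⁻⁶ = 28.41 MPa, compressive since the rod is trying to expand.

σ ≈ 28.4 MPa (compressive)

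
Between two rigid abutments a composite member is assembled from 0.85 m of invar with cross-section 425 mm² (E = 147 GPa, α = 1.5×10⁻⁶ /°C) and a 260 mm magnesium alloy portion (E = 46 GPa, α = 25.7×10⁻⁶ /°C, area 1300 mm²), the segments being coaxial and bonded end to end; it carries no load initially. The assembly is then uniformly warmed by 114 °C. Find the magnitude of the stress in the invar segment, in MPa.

If the supports were absent, the total length change would be Σ αᵢΔT Lᵢ = 1.5×10⁻⁶×114×850 + 25.7×10⁻⁶×114×260 = 0.9071 mm.
Since the ends are fixed, an axial force P builds up, equal in every segment, with P · Σ Lᵢ/(AᵢEᵢ) = δ_free.
Σ Lᵢ/(AᵢEᵢ) = 850/(425×147×10³) + 260/(1300×46×10³) = 1.795×10⁻⁵ mm/N.
Hence P = δ_free / Σ(L/AE) = 0.9071/1.795×10⁻⁵ = 50.53 kN (compressive).
σ_{invar} = P / A = 50530 / 425 = 118.9 MPa.

σ ≈ 119 MPa (compressive)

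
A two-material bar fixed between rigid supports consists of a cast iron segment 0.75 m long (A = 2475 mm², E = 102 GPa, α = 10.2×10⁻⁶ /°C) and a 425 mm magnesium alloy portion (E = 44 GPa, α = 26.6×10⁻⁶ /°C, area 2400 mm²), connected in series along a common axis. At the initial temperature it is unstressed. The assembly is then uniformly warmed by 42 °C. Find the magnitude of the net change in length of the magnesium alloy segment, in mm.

|ΔL| ≈ 0.0168 mm

With the walls removed the bar would change length by δ_free = Σ αᵢΔT Lᵢ = 10.2×10⁻⁶×42×750 + 26.6×10⁻⁶×42×425 = 0.7961 mm.
The walls prevent any net length change, so an axial force P (same in every segment) develops. Compatibility: P · Σ Lᵢ/(AᵢEᵢ) = δ_free.
Σ Lᵢ/(AᵢEᵢ) = 750/(2475×102×10³) + 425/(2400×44×10³) = 6.996×10⁻⁶ mm/N.
So P = 0.7961 / 6.996×10⁻⁶ = 113.8 kN, compressive.
For the magnesium alloy segment, free thermal change = 26.6×10⁻⁶×42×425 = 0.4748 mm and elastic change from P = 113800×425/(2400×44×10³) = 0.458 mm; these oppose, so the net change is 0.0168 mm (segment lengthens).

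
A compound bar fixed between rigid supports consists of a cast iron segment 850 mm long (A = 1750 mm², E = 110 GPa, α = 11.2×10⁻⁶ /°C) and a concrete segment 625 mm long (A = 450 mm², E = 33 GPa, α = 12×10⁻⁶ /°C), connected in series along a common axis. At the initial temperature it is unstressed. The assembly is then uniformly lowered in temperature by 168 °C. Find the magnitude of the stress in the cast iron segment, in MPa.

σ ≈ 35.1 MPa (tensile)

With the walls removed the bar would change length by δ_free = Σ αᵢΔT Lᵢ = 11.2×10⁻⁶×168×850 + 12×10⁻⁶×168×625 = 2.859 mm.
Since the ends are fixed, an axial force P builds up, equal in every segment, with P · Σ Lᵢ/(AᵢEᵢ) = δ_free.
Σ Lᵢ/(AᵢEᵢ) = 850/(1750×110×10³) + 625/(450×33×10³) = 4.65×10⁻⁵ mm/N.
Hence P = δ_free / Σ(L/AE) = 2.859/4.65×10⁻⁵ = 61.49 kN (tensile).
σ_{cast iron} = P / A = 61490 / 1750 = 35.14 MPa.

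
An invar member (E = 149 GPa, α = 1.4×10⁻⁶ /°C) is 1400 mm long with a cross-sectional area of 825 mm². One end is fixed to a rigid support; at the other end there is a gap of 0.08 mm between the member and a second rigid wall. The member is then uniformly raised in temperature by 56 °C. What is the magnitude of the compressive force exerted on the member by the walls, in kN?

P ≈ 2.61 kN

If the wall were absent the member would grow by αΔT L = 1.4×10⁻⁶ × 56 × 1400 = 0.1098 mm.
After closing the 0.08 mm clearance, 0.1098 − 0.08 = 0.02976 mm of expansion remains to be suppressed by the wall.
That suppressed elongation corresponds to σ = E·Δ/L = 149×10³ × 0.02976/1400 = 3.167 MPa.
Force on the wall = σA = 3.167 × 825 mm² = 2.613 kN.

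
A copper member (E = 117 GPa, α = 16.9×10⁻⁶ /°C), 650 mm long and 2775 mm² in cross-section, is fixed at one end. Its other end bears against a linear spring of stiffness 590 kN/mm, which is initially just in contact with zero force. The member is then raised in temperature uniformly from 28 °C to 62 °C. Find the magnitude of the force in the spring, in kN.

Free thermal expansion: δ_free = αΔT L = 16.9×10⁻⁶ × 34 × 650 = 0.3735 mm.
Let P be the compressive force at the spring. The member shortens elastically by PL/(AE) and the spring compresses by P/k; together these equal δ_free.
P [ L/(AE) + 1/k ] = δ_free → P [ 650/(2775×117×10³) + 1/(590×10³) ] = 0.3735.
P = 0.3735 / 3.697×10⁻⁶ = 101000 N.

P ≈ 101 kN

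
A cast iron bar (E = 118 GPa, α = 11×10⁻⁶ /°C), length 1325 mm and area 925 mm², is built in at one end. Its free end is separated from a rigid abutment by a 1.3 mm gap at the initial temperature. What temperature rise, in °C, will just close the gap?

The gap closes when αΔT L = 1.3 mm, since the bar is still unstressed at that instant.
So ΔT = g/(αL) = 1.3/(11×10⁻⁶ × 1325) = 89.19 °C.

ΔT ≈ 89.2 °C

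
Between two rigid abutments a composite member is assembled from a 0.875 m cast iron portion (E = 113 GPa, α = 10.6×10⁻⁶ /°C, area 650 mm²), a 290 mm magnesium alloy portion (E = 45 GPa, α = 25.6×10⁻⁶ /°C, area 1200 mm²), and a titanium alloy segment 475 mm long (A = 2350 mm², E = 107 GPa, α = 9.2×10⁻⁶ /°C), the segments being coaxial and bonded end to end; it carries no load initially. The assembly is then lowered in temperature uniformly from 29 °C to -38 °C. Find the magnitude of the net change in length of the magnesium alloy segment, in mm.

|ΔL| ≈ 0.102 mm

Free thermal contraction of the whole bar: Σ αᵢΔT Lᵢ = 10.6×10⁻⁶×67×875 + 25.6×10⁻⁶×67×290 + 9.2×10⁻⁶×67×475 = 1.412 mm.
The rigid supports impose zero overall length change; the single axial force P common to all segments must satisfy P Σ Lᵢ/(AᵢEᵢ) = δ_free.
Σ Lᵢ/(AᵢEᵢ) = 875/(650×113×10³) + 290/(1200×45×10³) + 475/(2350×107×10³) = 1.917×10⁻⁵ mm/N.
Hence P = δ_free / Σ(L/AE) = 1.412/1.917×10⁻⁵ = 73.63 kN (tensile).
For the magnesium alloy segment, free thermal change = 25.6×10⁻⁶×67×290 = 0.4974 mm and elastic change from P = 73630×290/(1200×45×10³) = 0.3954 mm; these oppose, so the net change is 0.102 mm (segment shortens).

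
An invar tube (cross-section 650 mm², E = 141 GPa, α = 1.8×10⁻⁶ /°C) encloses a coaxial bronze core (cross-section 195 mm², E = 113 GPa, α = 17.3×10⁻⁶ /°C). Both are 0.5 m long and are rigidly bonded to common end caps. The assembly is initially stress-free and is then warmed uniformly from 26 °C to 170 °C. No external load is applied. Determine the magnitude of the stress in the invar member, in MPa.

σ ≈ 61 MPa (tensile)

Equilibrium of a rigid end plate with no external load gives equal and opposite internal forces ±P in the two members. Since α_{bronze} > α_{invar}, heating drives the bronze into compression and the invar into tension.
Setting the final lengths equal and cancelling L: (α₁ − α₂)ΔT = P/(A₁E₁) + P/(A₂E₂).
|α₁ − α₂|·ΔT = 15.5×10⁻⁶ × 144 = 0.002232.
1/(A₁E₁) + 1/(A₂E₂) = 1/(650×141×10³) + 1/(195×113×10³) = 5.629×10⁻⁸ N⁻¹.
P = 0.002232 / 5.629×10⁻⁸ = 39650 N = 39.65 kN.
σ_{invar} = P/A₁ = 39650/650 = 61 MPa, tensile.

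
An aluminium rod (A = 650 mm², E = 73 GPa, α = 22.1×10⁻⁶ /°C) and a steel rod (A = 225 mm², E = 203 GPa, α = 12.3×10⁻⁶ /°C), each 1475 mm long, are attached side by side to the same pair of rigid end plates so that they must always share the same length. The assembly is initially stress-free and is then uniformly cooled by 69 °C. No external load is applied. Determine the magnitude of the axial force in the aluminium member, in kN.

The aluminium has the larger α, so on cooling it would change length more than the steel if both were free. The rigid plates force a common final length, so the aluminium is put into tension and the steel into compression, with equal and opposite forces P (no external load).
Compatibility of the two members (thermal + elastic change equal): (α₁ − α₂)ΔT = P·[1/(A₁E₁) + 1/(A₂E₂)].
|α₁ − α₂|·ΔT = 9.8×10⁻⁶ × 69 = 0.0006762.
1/(A₁E₁) + 1/(A₂E₂) = 1/(650×73×10³) + 1/(225×203×10³) = 4.297×10⁻⁸ N⁻¹.
So P = 0.0006762 / 4.297×10⁻⁸ = 15.74 kN.

P ≈ 15.7 kN (tensile in the aluminium)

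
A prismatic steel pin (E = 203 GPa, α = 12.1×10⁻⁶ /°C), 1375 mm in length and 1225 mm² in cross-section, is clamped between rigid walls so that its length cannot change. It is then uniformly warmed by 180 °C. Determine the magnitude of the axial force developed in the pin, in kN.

The ends cannot move, so σ = EαΔT = 203×10³ × 12.1×10⁻⁶ × 180 = 442.1 MPa.
Then P = σA = 442.1 × 1225 mm² = 541.6 kN, compressive.

P ≈ 542 kN (compressive)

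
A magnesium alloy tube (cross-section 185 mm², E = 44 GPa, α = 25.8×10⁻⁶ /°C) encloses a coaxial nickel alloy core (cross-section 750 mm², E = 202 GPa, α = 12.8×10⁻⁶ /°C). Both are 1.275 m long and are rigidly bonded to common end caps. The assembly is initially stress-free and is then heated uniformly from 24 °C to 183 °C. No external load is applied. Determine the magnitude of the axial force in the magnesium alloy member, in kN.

P ≈ 16 kN (compressive in the magnesium alloy)

Both members must finish at the same length. With the larger α, the magnesium alloy tends to over-expand; the plates restrain it, putting the magnesium alloy in compression and the nickel alloy in tension. With no external load the two internal forces are equal and opposite, magnitude P.
Setting the final lengths equal and cancelling L: (α₁ − α₂)ΔT = P/(A₁E₁) + P/(A₂E₂).
|α₁ − α₂|·ΔT = 13×10⁻⁶ × 159 = 0.002067.
1/(A₁E₁) + 1/(A₂E₂) = 1/(185×44×10³) + 1/(750×202×10³) = 1.295×10⁻⁷ N⁻¹.
So P = 0.002067 / 1.295×10⁻⁷ = 15.97 kN.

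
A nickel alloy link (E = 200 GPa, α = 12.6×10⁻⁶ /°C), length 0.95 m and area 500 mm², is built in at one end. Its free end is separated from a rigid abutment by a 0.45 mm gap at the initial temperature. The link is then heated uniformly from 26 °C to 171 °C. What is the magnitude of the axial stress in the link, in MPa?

σ ≈ 271 MPa (compressive)

Free thermal elongation = αΔT L = 12.6×10⁻⁶ × 145 × 950 = 1.736 mm.
This exceeds the 0.45 mm gap, so the wall pushes back. The portion of expansion that must be recovered elastically is δ_free − gap = 1.736 − 0.45 = 1.286 mm.
That suppressed elongation corresponds to σ = E·Δ/L = 200×10³ × 1.286/950 = 270.7 MPa.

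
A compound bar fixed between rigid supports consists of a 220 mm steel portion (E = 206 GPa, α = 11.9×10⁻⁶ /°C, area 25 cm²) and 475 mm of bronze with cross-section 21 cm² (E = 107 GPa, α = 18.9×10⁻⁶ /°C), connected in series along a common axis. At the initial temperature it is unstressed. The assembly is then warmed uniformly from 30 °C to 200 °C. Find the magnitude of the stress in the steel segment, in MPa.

σ ≈ 310 MPa (compressive)

Free thermal expansion of the whole bar: Σ αᵢΔT Lᵢ = 11.9×10⁻⁶×170×220 + 18.9×10⁻⁶×170×475 = 1.971 mm.
Since the ends are fixed, an axial force P builds up, equal in every segment, with P · Σ Lᵢ/(AᵢEᵢ) = δ_free.
Σ Lᵢ/(AᵢEᵢ) = 220/(2500×206×10³) + 475/(2100×107×10³) = 2.541×10⁻⁶ mm/N.
Hence P = δ_free / Σ(L/AE) = 1.971/2.541×10⁻⁶ = 775.7 kN (compressive).
σ_{steel} = P / A = 775700 / 2500 = 310.3 MPa.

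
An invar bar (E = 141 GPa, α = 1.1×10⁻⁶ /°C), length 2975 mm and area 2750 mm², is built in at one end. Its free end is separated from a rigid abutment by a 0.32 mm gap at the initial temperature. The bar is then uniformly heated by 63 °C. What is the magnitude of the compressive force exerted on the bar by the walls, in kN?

Free thermal elongation = αΔT L = 1.1×10⁻⁶ × 63 × 2975 = 0.2062 mm.
Since δ_free = 0.206 mm is less than the 0.32 mm gap, the bar never touches the wall. No axial force develops.

P ≈ 0 kN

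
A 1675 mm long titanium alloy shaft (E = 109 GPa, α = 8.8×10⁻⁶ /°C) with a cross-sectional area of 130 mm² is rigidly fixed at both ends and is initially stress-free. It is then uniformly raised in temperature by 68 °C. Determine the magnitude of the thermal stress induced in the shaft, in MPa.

σ ≈ 65.2 MPa (compressive)

The supports are rigid, so the total axial strain is zero. The restrained thermal strain is ε = αΔT = 8.8×10⁻⁶ × 68 = 598.4×10⁻⁶.
The stress required to suppress this strain is σ = Eε = 109×10³ × 598.4×10⁻⁶ = 65.23 MPa, compressive since the shaft is trying to expand.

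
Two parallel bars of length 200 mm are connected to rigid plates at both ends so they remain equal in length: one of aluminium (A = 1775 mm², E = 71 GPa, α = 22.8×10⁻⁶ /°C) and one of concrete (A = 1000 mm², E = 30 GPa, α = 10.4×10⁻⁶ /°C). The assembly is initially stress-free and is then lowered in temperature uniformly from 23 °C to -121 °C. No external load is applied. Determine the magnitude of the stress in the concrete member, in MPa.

The aluminium has the larger α, so on cooling it would change length more than the concrete if both were free. The rigid plates force a common final length, so the aluminium is put into tension and the concrete into compression, with equal and opposite forces P (no external load).
Setting the final lengths equal and cancelling L: (α₁ − α₂)ΔT = P/(A₁E₁) + P/(A₂E₂).
|α₁ − α₂|·ΔT = 12.4×10⁻⁶ × 144 = 0.001786.
1/(A₁E₁) + 1/(A₂E₂) = 1/(1775×71×10³) + 1/(1000×30×10³) = 4.127×10⁻⁸ N⁻¹.
So P = 0.001786 / 4.127×10⁻⁸ = 43.27 kN.
σ_{concrete} = P/A₂ = 43270/1000 = 43.27 MPa, compressive.

σ ≈ 43.3 MPa (compressive)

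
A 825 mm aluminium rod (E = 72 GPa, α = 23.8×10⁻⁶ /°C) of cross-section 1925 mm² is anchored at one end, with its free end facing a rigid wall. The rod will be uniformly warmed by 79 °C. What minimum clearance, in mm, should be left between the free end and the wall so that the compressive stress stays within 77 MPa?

With no wall the rod would lengthen by αΔT L = 23.8×10⁻⁶ × 79 × 825 = 1.551 mm.
At the allowable stress the elastic shortening the wall may impose is σL/E = 77 × 825 / (72×10³) = 0.8823 mm.
So the gap has to take up the difference, g_min = δ_free − σL/E = 1.551 − 0.8823 = 0.6689 mm.

g ≈ 0.669 mm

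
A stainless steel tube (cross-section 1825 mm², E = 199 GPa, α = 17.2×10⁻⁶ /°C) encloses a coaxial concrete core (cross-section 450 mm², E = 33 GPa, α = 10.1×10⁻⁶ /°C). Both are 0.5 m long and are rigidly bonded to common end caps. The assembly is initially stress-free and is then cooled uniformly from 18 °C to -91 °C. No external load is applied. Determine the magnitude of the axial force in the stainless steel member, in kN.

P ≈ 11 kN (tensile in the stainless steel)

Equilibrium of a rigid end plate with no external load gives equal and opposite internal forces ±P in the two members. Since α_{stainless steel} > α_{concrete}, cooling drives the stainless steel into tension and the concrete into compression.
Equating the net (thermal + elastic) strains gives |α₁ − α₂|·ΔT = P·[1/(A₁E₁) + 1/(A₂E₂)].
|α₁ − α₂|·ΔT = 7.1×10⁻⁶ × 109 = 0.0007739.
1/(A₁E₁) + 1/(A₂E₂) = 1/(1825×199×10³) + 1/(450×33×10³) = 7.009×10⁻⁸ N⁻¹.
So P = 0.0007739 / 7.009×10⁻⁸ = 11.04 kN.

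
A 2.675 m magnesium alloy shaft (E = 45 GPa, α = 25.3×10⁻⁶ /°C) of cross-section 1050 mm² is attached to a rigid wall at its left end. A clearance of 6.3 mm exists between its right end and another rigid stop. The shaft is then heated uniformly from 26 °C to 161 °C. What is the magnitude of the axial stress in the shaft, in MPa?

If the wall were absent the shaft would grow by αΔT L = 25.3×10⁻⁶ × 135 × 2675 = 9.136 mm.
This exceeds the 6.3 mm gap, so the wall pushes back. The portion of expansion that must be recovered elastically is δ_free − gap = 9.136 − 6.3 = 2.836 mm.
That suppressed elongation corresponds to σ = E·Δ/L = 45×10³ × 2.836/2675 = 47.72 MPa.

σ ≈ 47.7 MPa (compressive)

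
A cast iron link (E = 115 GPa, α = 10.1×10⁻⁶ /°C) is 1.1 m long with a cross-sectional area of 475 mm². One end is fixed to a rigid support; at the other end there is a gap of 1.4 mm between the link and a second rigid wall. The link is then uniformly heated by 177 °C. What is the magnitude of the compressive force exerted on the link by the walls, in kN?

P ≈ 28.1 kN

If the wall were absent the link would grow by αΔT L = 10.1×10⁻⁶ × 177 × 1100 = 1.966 mm.
This exceeds the 1.4 mm gap, so the wall pushes back. The portion of expansion that must be recovered elastically is δ_free − gap = 1.966 − 1.4 = 0.5665 mm.
Compatibility: PL/(AE) = 0.5665 mm, so σ = P/A = E × (0.5665/1100) = 59.22 MPa.
Force on the wall = σA = 59.22 × 475 mm² = 28.13 kN.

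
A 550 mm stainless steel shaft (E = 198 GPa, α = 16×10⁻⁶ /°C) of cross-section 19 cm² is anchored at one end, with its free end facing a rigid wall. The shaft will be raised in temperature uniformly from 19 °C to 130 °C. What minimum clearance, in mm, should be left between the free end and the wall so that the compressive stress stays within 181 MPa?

Free expansion if unrestrained: δ_free = αΔT L = 16×10⁻⁶ × 111 × 550 = 0.9768 mm.
A stress of 181 MPa corresponds to the wall pushing the shaft back by σL/E = 181×550/(198×10³) = 0.5028 mm.
So the gap has to take up the difference, g_min = δ_free − σL/E = 0.9768 − 0.5028 = 0.474 mm.

g ≈ 0.474 mm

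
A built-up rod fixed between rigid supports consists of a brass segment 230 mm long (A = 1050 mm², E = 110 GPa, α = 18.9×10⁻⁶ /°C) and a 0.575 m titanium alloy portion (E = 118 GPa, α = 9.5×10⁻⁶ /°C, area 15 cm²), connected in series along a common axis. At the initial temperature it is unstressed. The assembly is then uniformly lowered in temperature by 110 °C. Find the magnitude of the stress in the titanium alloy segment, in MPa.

σ ≈ 137 MPa (tensile)

Free thermal contraction of the whole bar: Σ αᵢΔT Lᵢ = 18.9×10⁻⁶×110×230 + 9.5×10⁻⁶×110×575 = 1.079 mm.
Since the ends are fixed, an axial force P builds up, equal in every segment, with P · Σ Lᵢ/(AᵢEᵢ) = δ_free.
The series flexibility is Σ Lᵢ/(AᵢEᵢ) = 230/(1050×110×10³) + 575/(1500×118×10³) = 5.24×10⁻⁶ mm/N.
P = 1.079 / 5.24×10⁻⁶ = 205900 N = 205.9 kN, tensile.
σ_{titanium alloy} = P / A = 205900 / 1500 = 137.3 MPa.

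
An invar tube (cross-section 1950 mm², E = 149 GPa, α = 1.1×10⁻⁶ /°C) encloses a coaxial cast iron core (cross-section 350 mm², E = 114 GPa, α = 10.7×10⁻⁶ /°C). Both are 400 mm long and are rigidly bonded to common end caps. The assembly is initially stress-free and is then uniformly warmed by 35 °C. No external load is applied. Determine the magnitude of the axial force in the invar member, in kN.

P ≈ 11.8 kN (tensile in the invar)

Both members must finish at the same length. With the larger α, the cast iron tends to over-expand; the plates restrain it, putting the cast iron in compression and the invar in tension. With no external load the two internal forces are equal and opposite, magnitude P.
Compatibility of the two members (thermal + elastic change equal): (α₁ − α₂)ΔT = P·[1/(A₁E₁) + 1/(A₂E₂)].
|α₁ − α₂|·ΔT = 9.6×10⁻⁶ × 35 = 0.000336.
1/(A₁E₁) + 1/(A₂E₂) = 1/(1950×149×10³) + 1/(350×114×10³) = 2.85×10⁻⁸ N⁻¹.
So P = 0.000336 / 2.85×10⁻⁸ = 11.79 kN.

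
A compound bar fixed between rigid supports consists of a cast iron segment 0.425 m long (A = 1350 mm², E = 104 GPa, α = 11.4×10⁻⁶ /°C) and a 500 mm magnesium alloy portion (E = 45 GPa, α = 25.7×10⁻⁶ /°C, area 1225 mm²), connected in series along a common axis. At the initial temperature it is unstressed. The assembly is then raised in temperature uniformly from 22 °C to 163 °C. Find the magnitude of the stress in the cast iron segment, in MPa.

If the supports were absent, the total length change would be Σ αᵢΔT Lᵢ = 11.4×10⁻⁶×141×425 + 25.7×10⁻⁶×141×500 = 2.495 mm.
Since the ends are fixed, an axial force P builds up, equal in every segment, with P · Σ Lᵢ/(AᵢEᵢ) = δ_free.
The series flexibility is Σ Lᵢ/(AᵢEᵢ) = 425/(1350×104×10³) + 500/(1225×45×10³) = 1.21×10⁻⁵ mm/N.
So P = 2.495 / 1.21×10⁻⁵ = 206.2 kN, compressive.
σ_{cast iron} = P / A = 206200 / 1350 = 152.8 MPa.

σ ≈ 153 MPa (compressive)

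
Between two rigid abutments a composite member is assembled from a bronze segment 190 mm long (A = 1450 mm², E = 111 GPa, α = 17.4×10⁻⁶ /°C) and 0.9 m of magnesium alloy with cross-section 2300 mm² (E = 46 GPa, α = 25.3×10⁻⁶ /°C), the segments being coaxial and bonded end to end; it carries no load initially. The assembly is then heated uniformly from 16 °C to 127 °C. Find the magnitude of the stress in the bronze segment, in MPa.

σ ≈ 206 MPa (compressive)

With the walls removed the bar would change length by δ_free = Σ αᵢΔT Lᵢ = 17.4×10⁻⁶×111×190 + 25.3×10⁻⁶×111×900 = 2.894 mm.
The walls prevent any net length change, so an axial force P (same in every segment) develops. Compatibility: P · Σ Lᵢ/(AᵢEᵢ) = δ_free.
Σ Lᵢ/(AᵢEᵢ) = 190/(1450×111×10³) + 900/(2300×46×10³) = 9.687×10⁻⁶ mm/N.
Hence P = δ_free / Σ(L/AE) = 2.894/9.687×10⁻⁶ = 298.8 kN (compressive).
σ_{bronze} = P / A = 298800 / 1450 = 206.1 MPa.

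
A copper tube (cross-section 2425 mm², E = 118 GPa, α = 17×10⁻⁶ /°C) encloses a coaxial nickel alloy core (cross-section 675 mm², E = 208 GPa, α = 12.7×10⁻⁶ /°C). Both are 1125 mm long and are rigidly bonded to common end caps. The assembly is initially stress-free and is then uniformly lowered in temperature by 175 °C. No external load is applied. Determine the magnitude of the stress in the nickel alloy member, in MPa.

σ ≈ 105 MPa (compressive)

The copper has the larger α, so on cooling it would change length more than the nickel alloy if both were free. The rigid plates force a common final length, so the copper is put into tension and the nickel alloy into compression, with equal and opposite forces P (no external load).
Compatibility of the two members (thermal + elastic change equal): (α₁ − α₂)ΔT = P·[1/(A₁E₁) + 1/(A₂E₂)].
|α₁ − α₂|·ΔT = 4.3×10⁻⁶ × 175 = 0.0007525.
1/(A₁E₁) + 1/(A₂E₂) = 1/(2425×118×10³) + 1/(675×208×10³) = 1.062×10⁻⁸ N⁻¹.
P = 0.0007525 / 1.062×10⁻⁸ = 70880 N = 70.88 kN.
σ_{nickel alloy} = P/A₂ = 70880/675 = 105 MPa, compressive.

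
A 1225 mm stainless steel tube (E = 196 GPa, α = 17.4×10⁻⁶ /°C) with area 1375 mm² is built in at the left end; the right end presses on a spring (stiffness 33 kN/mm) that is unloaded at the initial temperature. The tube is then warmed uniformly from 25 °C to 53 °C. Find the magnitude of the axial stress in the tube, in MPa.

σ ≈ 12.5 MPa (compressive)

If the spring were absent the tube would lengthen by αΔT L = 17.4×10⁻⁶ × 28 × 1225 = 0.5968 mm.
Let P be the compressive force at the spring. The tube shortens elastically by PL/(AE) and the spring compresses by P/k; together these equal δ_free.
P [ L/(AE) + 1/k ] = δ_free → P [ 1225/(1375×196×10³) + 1/(33×10³) ] = 0.5968.
P = 0.5968 / 3.485×10⁻⁵ = 17130 N.
σ = P/A = 17130/1375 = 12.46 MPa.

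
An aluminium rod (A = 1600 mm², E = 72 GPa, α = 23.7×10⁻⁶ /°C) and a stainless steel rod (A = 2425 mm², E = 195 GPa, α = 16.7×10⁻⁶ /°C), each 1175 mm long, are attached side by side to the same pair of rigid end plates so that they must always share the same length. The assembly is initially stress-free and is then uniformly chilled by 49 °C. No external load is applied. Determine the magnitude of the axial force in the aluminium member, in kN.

The aluminium has the larger α, so on cooling it would change length more than the stainless steel if both were free. The rigid plates force a common final length, so the aluminium is put into tension and the stainless steel into compression, with equal and opposite forces P (no external load).
Setting the final lengths equal and cancelling L: (α₁ − α₂)ΔT = P/(A₁E₁) + P/(A₂E₂).
|α₁ − α₂|·ΔT = 7×10⁻⁶ × 49 = 0.000343.
1/(A₁E₁) + 1/(A₂E₂) = 1/(1600×72×10³) + 1/(2425×195×10³) = 1.08×10⁻⁸ N⁻¹.
So P = 0.000343 / 1.08×10⁻⁸ = 31.77 kN.

P ≈ 31.8 kN (tensile in the aluminium)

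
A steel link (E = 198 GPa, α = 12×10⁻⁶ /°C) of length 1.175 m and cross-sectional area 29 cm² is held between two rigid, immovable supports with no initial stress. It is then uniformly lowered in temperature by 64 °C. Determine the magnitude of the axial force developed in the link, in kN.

Full restraint means ε = 0, so the stress is σ = EαΔT = 198×10³ × 12×10⁻⁶ × 64 = 152.1 MPa.
P = AEαΔT = 2900 × 198×10³ × 12×10⁻⁶ × 64 = 441 kN (tensile).

P ≈ 441 kN (tensile)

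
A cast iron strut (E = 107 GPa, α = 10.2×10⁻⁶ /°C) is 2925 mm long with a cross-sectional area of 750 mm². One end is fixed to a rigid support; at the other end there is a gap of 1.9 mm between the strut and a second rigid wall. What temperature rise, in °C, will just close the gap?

The gap closes when αΔT L = 1.9 mm, since the strut is still unstressed at that instant.
ΔT = 1.9 / (10.2×10⁻⁶ × 2925) = 63.68 °C.

ΔT ≈ 63.7 °C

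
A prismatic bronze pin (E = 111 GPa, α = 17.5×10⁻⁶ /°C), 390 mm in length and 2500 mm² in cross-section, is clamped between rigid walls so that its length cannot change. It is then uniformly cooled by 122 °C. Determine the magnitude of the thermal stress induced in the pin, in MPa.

Because both ends are immovable the net strain is zero, and the suppressed thermal strain is αΔT = 17.5×10⁻⁶ × 122 = 2135×10⁻⁶.
Hence σ = E·αΔT = 111×10³ × 2135×10⁻⁶ = 237 MPa, tensile.

σ ≈ 237 MPa (tensile)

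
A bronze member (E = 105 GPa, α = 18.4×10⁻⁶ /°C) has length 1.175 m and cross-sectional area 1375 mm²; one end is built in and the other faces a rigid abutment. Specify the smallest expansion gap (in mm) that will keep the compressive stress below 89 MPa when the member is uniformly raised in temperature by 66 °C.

g ≈ 0.431 mm

Free expansion if unrestrained: δ_free = αΔT L = 18.4×10⁻⁶ × 66 × 1175 = 1.427 mm.
At the allowable stress the elastic shortening the wall may impose is σL/E = 89 × 1175 / (105×10³) = 0.996 mm.
The gap must absorb the remainder: g_min = 1.427 − 0.996 = 0.431 mm.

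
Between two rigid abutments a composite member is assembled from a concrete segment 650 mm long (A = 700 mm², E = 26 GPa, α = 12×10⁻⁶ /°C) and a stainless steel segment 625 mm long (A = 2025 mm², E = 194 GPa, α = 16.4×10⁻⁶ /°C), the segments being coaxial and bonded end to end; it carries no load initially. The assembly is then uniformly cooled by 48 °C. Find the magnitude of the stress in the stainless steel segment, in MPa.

σ ≈ 11.5 MPa (tensile)

With the walls removed the bar would change length by δ_free = Σ αᵢΔT Lᵢ = 12×10⁻⁶×48×650 + 16.4×10⁻⁶×48×625 = 0.8664 mm.
The walls prevent any net length change, so an axial force P (same in every segment) develops. Compatibility: P · Σ Lᵢ/(AᵢEᵢ) = δ_free.
The series flexibility is Σ Lᵢ/(AᵢEᵢ) = 650/(700×26×10³) + 625/(2025×194×10³) = 3.731×10⁻⁵ mm/N.
So P = 0.8664 / 3.731×10⁻⁵ = 23.22 kN, tensile.
σ_{stainless steel} = P / A = 23220 / 2025 = 11.47 MPa.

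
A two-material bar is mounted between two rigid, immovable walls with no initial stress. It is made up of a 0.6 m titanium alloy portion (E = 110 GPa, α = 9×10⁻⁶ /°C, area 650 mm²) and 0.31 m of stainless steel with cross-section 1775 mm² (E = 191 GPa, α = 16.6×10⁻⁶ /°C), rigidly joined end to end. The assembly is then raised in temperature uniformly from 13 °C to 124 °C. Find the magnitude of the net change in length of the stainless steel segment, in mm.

Free thermal expansion of the whole bar: Σ αᵢΔT Lᵢ = 9×10⁻⁶×111×600 + 16.6×10⁻⁶×111×310 = 1.171 mm.
Since the ends are fixed, an axial force P builds up, equal in every segment, with P · Σ Lᵢ/(AᵢEᵢ) = δ_free.
The series flexibility is Σ Lᵢ/(AᵢEᵢ) = 600/(650×110×10³) + 310/(1775×191×10³) = 9.306×10⁻⁶ mm/N.
P = 1.171 / 9.306×10⁻⁶ = 125800 N = 125.8 kN, compressive.
For the stainless steel segment, free thermal change = 16.6×10⁻⁶×111×310 = 0.5712 mm and elastic change from P = 125800×310/(1775×191×10³) = 0.115 mm; these oppose, so the net change is 0.456 mm (segment lengthens).

|ΔL| ≈ 0.456 mm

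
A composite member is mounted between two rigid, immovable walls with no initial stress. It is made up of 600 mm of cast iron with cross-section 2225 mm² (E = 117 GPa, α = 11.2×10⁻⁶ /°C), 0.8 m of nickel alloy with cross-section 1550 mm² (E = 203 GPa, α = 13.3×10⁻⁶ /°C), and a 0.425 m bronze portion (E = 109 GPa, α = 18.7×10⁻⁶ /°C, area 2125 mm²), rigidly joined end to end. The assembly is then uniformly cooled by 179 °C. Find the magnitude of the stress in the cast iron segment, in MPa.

If the supports were absent, the total length change would be Σ αᵢΔT Lᵢ = 11.2×10⁻⁶×179×600 + 13.3×10⁻⁶×179×800 + 18.7×10⁻⁶×179×425 = 4.53 mm.
The walls prevent any net length change, so an axial force P (same in every segment) develops. Compatibility: P · Σ Lᵢ/(AᵢEᵢ) = δ_free.
The series flexibility is Σ Lᵢ/(AᵢEᵢ) = 600/(2225×117×10³) + 800/(1550×203×10³) + 425/(2125×109×10³) = 6.682×10⁻⁶ mm/N.
So P = 4.53 / 6.682×10⁻⁶ = 677.9 kN, tensile.
σ_{cast iron} = P / A = 677900 / 2225 = 304.7 MPa.

σ ≈ 305 MPa (tensile)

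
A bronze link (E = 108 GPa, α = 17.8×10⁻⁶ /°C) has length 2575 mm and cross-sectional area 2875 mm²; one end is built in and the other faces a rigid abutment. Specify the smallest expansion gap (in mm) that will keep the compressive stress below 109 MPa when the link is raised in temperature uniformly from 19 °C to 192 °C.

g ≈ 5.33 mm

Free expansion if unrestrained: δ_free = αΔT L = 17.8×10⁻⁶ × 173 × 2575 = 7.929 mm.
A stress of 109 MPa corresponds to the wall pushing the link back by σL/E = 109×2575/(108×10³) = 2.599 mm.
So the gap has to take up the difference, g_min = δ_free − σL/E = 7.929 − 2.599 = 5.331 mm.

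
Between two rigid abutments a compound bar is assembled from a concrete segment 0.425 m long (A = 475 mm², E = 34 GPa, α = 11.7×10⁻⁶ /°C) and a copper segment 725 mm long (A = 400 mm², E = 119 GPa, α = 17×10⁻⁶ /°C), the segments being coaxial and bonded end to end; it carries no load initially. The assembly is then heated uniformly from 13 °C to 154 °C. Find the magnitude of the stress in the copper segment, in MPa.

σ ≈ 147 MPa (compressive)

Free thermal expansion of the whole bar: Σ αᵢΔT Lᵢ = 11.7×10⁻⁶×141×425 + 17×10⁻⁶×141×725 = 2.439 mm.
Since the ends are fixed, an axial force P builds up, equal in every segment, with P · Σ Lᵢ/(AᵢEᵢ) = δ_free.
Σ Lᵢ/(AᵢEᵢ) = 425/(475×34×10³) + 725/(400×119×10³) = 4.155×10⁻⁵ mm/N.
So P = 2.439 / 4.155×10⁻⁵ = 58.7 kN, compressive.
σ_{copper} = P / A = 58700 / 400 = 146.8 MPa.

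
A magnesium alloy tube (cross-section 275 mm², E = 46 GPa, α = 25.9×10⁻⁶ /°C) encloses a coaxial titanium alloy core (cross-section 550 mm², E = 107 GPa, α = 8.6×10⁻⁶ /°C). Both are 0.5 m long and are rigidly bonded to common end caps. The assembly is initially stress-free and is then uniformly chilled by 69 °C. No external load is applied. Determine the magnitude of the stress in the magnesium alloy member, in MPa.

σ ≈ 45.2 MPa (tensile)

Both members must finish at the same length. With the larger α, the magnesium alloy tends to over-contract; the plates restrain it, putting the magnesium alloy in tension and the titanium alloy in compression. With no external load the two internal forces are equal and opposite, magnitude P.
Equating the net (thermal + elastic) strains gives |α₁ − α₂|·ΔT = P·[1/(A₁E₁) + 1/(A₂E₂)].
|α₁ − α₂|·ΔT = 17.3×10⁻⁶ × 69 = 0.001194.
1/(A₁E₁) + 1/(A₂E₂) = 1/(275×46×10³) + 1/(550×107×10³) = 9.604×10⁻⁸ N⁻¹.
So P = 0.001194 / 9.604×10⁻⁸ = 12.43 kN.
σ_{magnesium alloy} = P/A₁ = 12430/275 = 45.2 MPa, tensile.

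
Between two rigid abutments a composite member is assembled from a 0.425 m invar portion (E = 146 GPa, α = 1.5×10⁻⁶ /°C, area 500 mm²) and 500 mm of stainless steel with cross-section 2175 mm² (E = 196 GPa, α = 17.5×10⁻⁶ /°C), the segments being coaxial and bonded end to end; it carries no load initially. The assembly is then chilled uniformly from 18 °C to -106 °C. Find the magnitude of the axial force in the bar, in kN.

P ≈ 166 kN (tensile)

Free thermal contraction of the whole bar: Σ αᵢΔT Lᵢ = 1.5×10⁻⁶×124×425 + 17.5×10⁻⁶×124×500 = 1.164 mm.
Since the ends are fixed, an axial force P builds up, equal in every segment, with P · Σ Lᵢ/(AᵢEᵢ) = δ_free.
Σ Lᵢ/(AᵢEᵢ) = 425/(500×146×10³) + 500/(2175×196×10³) = 6.995×10⁻⁶ mm/N.
So P = 1.164 / 6.995×10⁻⁶ = 166.4 kN, tensile.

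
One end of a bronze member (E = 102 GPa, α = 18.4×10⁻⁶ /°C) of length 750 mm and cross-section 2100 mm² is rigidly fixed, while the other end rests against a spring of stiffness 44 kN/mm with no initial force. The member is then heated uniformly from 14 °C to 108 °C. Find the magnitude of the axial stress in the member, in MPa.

σ ≈ 23.6 MPa (compressive)

Free thermal expansion: δ_free = αΔT L = 18.4×10⁻⁶ × 94 × 750 = 1.297 mm.
Let P be the compressive force at the spring. The member shortens elastically by PL/(AE) and the spring compresses by P/k; together these equal δ_free.
So P = δ_free / [L/(AE) + 1/k] = 1.297 / [ 750/(2100×102×10³) + 1/(44×10³) ].
P = 1.297 / 2.623×10⁻⁵ = 49460 N.
σ = P/A = 49460/2100 = 23.55 MPa.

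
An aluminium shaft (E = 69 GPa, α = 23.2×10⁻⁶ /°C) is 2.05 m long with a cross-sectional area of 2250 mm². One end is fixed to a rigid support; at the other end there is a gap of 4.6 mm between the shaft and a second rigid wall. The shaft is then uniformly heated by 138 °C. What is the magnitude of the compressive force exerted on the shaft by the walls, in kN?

If the wall were absent the shaft would grow by αΔT L = 23.2×10⁻⁶ × 138 × 2050 = 6.563 mm.
After closing the 4.6 mm clearance, 6.563 − 4.6 = 1.963 mm of expansion remains to be suppressed by the wall.
That suppressed elongation corresponds to σ = E·Δ/L = 69×10³ × 1.963/2050 = 66.08 MPa.
P = σA = 66.08 × 2250 = 148.7 kN.

P ≈ 149 kN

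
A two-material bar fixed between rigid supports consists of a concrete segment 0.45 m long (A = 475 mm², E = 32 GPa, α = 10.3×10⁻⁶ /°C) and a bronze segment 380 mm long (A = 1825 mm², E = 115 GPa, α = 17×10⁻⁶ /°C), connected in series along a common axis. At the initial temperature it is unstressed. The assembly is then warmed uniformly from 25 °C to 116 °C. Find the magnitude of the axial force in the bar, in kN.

Free thermal expansion of the whole bar: Σ αᵢΔT Lᵢ = 10.3×10⁻⁶×91×450 + 17×10⁻⁶×91×380 = 1.01 mm.
Since the ends are fixed, an axial force P builds up, equal in every segment, with P · Σ Lᵢ/(AᵢEᵢ) = δ_free.
Σ Lᵢ/(AᵢEᵢ) = 450/(475×32×10³) + 380/(1825×115×10³) = 3.142×10⁻⁵ mm/N.
Hence P = δ_free / Σ(L/AE) = 1.01/3.142×10⁻⁵ = 32.14 kN (compressive).

P ≈ 32.1 kN (compressive)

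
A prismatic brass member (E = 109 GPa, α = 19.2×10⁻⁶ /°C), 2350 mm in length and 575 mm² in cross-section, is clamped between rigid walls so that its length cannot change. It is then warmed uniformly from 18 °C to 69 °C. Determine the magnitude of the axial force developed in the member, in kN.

With zero net strain, σ = E·αΔT = 109 GPa × 19.2×10⁻⁶ × 51 = 106.7 MPa.
Axial force P = σA = 106.7 × 575 = 61370 N = 61.37 kN, compressive.

P ≈ 61.4 kN (compressive)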